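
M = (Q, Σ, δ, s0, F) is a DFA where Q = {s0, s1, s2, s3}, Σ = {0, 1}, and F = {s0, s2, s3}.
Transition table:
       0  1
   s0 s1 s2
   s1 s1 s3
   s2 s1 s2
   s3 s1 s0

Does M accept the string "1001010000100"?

s0 --1--> s2
s2 --0--> s1
s1 --0--> s1
s1 --1--> s3
s3 --0--> s1
s1 --1--> s3
s3 --0--> s1
s1 --0--> s1
s1 --0--> s1
s1 --0--> s1
s1 --1--> s3
s3 --0--> s1
s1 --0--> s1
End in state s1, which is not an accepting state.

rejected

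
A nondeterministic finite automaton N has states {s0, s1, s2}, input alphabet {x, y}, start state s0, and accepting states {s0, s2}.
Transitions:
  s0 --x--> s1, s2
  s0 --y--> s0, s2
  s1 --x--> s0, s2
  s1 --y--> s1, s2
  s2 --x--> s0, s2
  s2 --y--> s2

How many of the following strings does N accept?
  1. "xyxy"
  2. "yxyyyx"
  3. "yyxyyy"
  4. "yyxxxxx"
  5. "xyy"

5

"xyxy": accepted
"yxyyyx": accepted
"yyxyyy": accepted
"yyxxxxx": accepted
"xyy": accepted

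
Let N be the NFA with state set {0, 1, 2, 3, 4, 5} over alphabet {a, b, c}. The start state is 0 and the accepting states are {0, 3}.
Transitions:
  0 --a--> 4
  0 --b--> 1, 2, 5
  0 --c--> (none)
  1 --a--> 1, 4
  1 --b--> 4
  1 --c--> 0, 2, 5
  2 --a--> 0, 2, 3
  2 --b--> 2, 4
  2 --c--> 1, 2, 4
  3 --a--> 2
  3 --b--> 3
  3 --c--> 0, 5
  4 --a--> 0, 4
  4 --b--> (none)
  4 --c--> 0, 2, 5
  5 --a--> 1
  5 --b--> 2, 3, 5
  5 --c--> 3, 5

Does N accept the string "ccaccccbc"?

Start: {0}
read c: {}
The reachable set is empty and stays empty for the remaining 8 symbols.
Reachable ∩ accepting = {} — empty.

rejected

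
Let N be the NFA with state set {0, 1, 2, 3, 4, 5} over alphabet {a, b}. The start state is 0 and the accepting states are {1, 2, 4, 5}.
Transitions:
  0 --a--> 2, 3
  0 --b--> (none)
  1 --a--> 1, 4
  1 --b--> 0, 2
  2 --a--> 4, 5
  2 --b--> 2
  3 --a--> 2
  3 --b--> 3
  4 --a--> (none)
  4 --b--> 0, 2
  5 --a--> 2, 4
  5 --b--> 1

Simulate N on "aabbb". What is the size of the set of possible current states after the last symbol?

Start: {0}
read a: {2, 3}
read a: {2, 4, 5}
read b: {0, 1, 2}
read b: {0, 2}
read b: {2}
Final reachable set {2} has 1 state.

1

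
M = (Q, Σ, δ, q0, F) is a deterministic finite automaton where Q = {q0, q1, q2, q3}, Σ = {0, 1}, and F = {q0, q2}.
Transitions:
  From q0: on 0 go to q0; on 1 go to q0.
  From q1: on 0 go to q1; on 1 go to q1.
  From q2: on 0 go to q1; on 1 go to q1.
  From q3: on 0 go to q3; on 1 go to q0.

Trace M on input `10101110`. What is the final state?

q0 --1--> q0
q0 --0--> q0
q0 --1--> q0
q0 --0--> q0
q0 --1--> q0
q0 --1--> q0
q0 --1--> q0
q0 --0--> q0

q0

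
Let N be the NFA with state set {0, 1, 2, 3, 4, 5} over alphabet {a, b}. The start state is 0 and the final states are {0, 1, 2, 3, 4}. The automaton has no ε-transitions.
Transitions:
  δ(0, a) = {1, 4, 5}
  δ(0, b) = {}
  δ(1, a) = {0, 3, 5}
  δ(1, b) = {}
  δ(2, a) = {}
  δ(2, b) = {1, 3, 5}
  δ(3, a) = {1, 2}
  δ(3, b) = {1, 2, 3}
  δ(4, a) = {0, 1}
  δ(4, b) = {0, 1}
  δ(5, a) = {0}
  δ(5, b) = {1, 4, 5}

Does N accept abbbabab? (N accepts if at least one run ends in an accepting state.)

accepted

Start: {0}
read a: {1, 4, 5}
read b: {0, 1, 4, 5}
read b: {0, 1, 4, 5}
read b: {0, 1, 4, 5}
read a: {0, 1, 3, 4, 5}
read b: {0, 1, 2, 3, 4, 5}
read a: {0, 1, 2, 3, 4, 5}
read b: {0, 1, 2, 3, 4, 5}
Reachable ∩ accepting = {0, 1, 2, 3, 4} — nonempty.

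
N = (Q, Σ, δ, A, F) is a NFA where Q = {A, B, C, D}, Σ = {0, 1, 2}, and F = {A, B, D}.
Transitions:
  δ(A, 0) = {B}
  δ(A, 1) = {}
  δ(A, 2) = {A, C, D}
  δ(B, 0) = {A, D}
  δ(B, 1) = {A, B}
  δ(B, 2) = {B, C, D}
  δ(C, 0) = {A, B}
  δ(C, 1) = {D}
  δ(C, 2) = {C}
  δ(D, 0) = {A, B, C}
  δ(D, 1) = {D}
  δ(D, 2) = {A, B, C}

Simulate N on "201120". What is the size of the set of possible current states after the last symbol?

Start: {A}
read 2: {A, C, D}
read 0: {A, B, C}
read 1: {A, B, D}
read 1: {A, B, D}
read 2: {A, B, C, D}
read 0: {A, B, C, D}
Final reachable set {A, B, C, D} has 4 states.

4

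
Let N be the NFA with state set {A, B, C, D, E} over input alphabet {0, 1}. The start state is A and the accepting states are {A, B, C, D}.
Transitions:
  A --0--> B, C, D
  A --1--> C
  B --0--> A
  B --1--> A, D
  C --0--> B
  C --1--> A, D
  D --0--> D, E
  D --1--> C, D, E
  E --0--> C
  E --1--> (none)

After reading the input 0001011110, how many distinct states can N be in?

Start: {A}
read 0: {B, C, D}
read 0: {A, B, D, E}
read 0: {A, B, C, D, E}
read 1: {A, C, D, E}
read 0: {B, C, D, E}
read 1: {A, C, D, E}
read 1: {A, C, D, E}
read 1: {A, C, D, E}
read 1: {A, C, D, E}
read 0: {B, C, D, E}
Final reachable set {B, C, D, E} has 4 states.

4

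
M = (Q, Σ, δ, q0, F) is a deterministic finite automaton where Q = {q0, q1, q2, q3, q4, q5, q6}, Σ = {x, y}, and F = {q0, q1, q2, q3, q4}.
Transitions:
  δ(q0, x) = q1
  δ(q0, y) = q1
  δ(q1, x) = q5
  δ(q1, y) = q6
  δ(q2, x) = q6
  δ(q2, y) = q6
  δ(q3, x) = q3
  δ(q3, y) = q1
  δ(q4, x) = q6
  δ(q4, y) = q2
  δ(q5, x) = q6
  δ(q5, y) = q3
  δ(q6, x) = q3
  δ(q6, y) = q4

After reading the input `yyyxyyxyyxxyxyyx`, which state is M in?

q5

q0 --y--> q1
q1 --y--> q6
q6 --y--> q4
q4 --x--> q6
q6 --y--> q4
q4 --y--> q2
q2 --x--> q6
q6 --y--> q4
q4 --y--> q2
q2 --x--> q6
q6 --x--> q3
q3 --y--> q1
q1 --x--> q5
q5 --y--> q3
q3 --y--> q1
q1 --x--> q5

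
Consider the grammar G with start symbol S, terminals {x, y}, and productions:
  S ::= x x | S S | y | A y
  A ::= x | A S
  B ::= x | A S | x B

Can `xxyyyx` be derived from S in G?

no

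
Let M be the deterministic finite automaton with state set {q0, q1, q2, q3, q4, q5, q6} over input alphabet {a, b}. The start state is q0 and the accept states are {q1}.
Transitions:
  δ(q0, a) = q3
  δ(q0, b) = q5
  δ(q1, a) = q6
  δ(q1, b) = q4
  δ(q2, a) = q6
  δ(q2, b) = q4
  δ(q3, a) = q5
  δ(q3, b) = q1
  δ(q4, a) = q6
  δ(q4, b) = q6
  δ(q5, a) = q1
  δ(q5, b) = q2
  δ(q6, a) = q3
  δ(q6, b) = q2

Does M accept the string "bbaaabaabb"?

rejected

q0 --b--> q5
q5 --b--> q2
q2 --a--> q6
q6 --a--> q3
q3 --a--> q5
q5 --b--> q2
q2 --a--> q6
q6 --a--> q3
q3 --b--> q1
q1 --b--> q4
End in state q4, which is not an accepting state.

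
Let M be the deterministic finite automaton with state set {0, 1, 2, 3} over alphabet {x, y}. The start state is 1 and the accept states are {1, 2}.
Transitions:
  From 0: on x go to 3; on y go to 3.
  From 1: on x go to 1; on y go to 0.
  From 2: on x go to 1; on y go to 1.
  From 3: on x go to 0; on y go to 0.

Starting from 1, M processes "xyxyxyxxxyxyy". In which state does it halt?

1 --x--> 1
1 --y--> 0
0 --x--> 3
3 --y--> 0
0 --x--> 3
3 --y--> 0
0 --x--> 3
3 --x--> 0
0 --x--> 3
3 --y--> 0
0 --x--> 3
3 --y--> 0
0 --y--> 3

3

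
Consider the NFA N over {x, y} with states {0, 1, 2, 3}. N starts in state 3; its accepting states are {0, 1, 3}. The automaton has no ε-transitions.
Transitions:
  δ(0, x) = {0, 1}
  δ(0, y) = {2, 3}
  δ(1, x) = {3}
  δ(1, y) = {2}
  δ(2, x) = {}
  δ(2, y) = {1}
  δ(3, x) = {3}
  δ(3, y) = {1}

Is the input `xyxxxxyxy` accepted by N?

accepted

Start: {3}
read x: {3}
read y: {1}
read x: {3}
read x: {3}
read x: {3}
read x: {3}
read y: {1}
read x: {3}
read y: {1}
Reachable ∩ accepting = {1} — nonempty.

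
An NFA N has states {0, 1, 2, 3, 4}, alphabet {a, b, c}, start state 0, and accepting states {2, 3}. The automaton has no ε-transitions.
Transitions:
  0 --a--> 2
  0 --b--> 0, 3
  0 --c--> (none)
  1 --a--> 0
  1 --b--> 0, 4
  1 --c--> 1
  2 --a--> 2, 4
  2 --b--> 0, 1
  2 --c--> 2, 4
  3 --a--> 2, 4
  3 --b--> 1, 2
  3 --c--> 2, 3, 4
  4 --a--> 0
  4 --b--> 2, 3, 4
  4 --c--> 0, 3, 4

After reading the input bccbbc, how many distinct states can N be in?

Start: {0}
read b: {0, 3}
read c: {2, 3, 4}
read c: {0, 2, 3, 4}
read b: {0, 1, 2, 3, 4}
read b: {0, 1, 2, 3, 4}
read c: {0, 1, 2, 3, 4}
Final reachable set {0, 1, 2, 3, 4} has 5 states.

5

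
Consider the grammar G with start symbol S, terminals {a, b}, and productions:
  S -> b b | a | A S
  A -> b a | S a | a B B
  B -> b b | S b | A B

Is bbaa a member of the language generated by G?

yes

S ⇒ AS ⇒ SaS ⇒ bbaS ⇒ bbaa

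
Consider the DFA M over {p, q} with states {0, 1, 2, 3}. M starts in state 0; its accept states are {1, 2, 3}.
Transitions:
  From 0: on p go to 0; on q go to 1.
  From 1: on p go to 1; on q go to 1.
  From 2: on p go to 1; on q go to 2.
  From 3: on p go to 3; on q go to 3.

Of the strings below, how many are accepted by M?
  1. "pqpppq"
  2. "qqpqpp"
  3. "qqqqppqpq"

"pqpppq": accepted
"qqpqpp": accepted
"qqqqppqpq": accepted

3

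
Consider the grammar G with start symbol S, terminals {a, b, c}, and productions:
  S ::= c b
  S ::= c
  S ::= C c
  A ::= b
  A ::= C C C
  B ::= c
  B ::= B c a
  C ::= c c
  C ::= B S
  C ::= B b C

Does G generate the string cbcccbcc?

yes

S ⇒ Cc ⇒ BbCc ⇒ cbCc ⇒ cbBSc ⇒ cbcSc ⇒ cbcCcc ⇒ cbcBScc ⇒ cbccScc ⇒ cbcccbcc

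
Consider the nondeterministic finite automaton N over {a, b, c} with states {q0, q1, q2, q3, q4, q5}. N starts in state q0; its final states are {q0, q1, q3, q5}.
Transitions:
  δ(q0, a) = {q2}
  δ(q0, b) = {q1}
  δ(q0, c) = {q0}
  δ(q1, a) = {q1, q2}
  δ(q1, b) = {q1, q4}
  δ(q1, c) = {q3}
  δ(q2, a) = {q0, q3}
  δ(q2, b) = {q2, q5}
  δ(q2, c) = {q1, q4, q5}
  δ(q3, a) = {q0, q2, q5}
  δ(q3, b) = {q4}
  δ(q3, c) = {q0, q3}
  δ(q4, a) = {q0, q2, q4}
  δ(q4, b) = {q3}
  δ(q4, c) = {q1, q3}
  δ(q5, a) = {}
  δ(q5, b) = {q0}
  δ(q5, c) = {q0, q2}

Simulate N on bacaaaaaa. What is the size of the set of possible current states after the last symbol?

Start: {q0}
read b: {q1}
read a: {q1, q2}
read c: {q1, q3, q4, q5}
read a: {q0, q1, q2, q4, q5}
read a: {q0, q1, q2, q3, q4}
read a: {q0, q1, q2, q3, q4, q5}
read a: {q0, q1, q2, q3, q4, q5}
read a: {q0, q1, q2, q3, q4, q5}
read a: {q0, q1, q2, q3, q4, q5}
Final reachable set {q0, q1, q2, q3, q4, q5} has 6 states.

6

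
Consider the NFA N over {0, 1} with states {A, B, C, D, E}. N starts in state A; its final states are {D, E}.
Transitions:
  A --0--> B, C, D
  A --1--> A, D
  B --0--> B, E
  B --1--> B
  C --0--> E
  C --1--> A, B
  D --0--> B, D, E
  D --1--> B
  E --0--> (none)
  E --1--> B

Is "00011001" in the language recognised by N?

rejected

Start: {A}
read 0: {B, C, D}
read 0: {B, D, E}
read 0: {B, D, E}
read 1: {B}
read 1: {B}
read 0: {B, E}
read 0: {B, E}
read 1: {B}
Reachable ∩ accepting = {} — empty.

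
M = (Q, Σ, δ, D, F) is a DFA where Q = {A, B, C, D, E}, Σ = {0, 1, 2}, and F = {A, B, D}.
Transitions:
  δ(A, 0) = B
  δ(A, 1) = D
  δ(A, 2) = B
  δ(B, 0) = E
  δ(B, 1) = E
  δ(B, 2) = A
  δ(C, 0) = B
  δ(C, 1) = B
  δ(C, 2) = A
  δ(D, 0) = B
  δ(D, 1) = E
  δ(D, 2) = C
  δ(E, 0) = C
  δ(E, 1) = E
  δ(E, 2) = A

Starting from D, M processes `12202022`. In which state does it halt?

D --1--> E
E --2--> A
A --2--> B
B --0--> E
E --2--> A
A --0--> B
B --2--> A
A --2--> B

B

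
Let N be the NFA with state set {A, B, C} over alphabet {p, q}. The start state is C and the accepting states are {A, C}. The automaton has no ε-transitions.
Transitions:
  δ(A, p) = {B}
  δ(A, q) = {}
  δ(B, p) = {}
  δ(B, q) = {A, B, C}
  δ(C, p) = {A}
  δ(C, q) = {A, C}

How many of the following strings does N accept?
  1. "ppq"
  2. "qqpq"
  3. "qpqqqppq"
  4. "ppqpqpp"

"ppq": accepted
"qqpq": accepted
"qpqqqppq": accepted
"ppqpqpp": rejected

3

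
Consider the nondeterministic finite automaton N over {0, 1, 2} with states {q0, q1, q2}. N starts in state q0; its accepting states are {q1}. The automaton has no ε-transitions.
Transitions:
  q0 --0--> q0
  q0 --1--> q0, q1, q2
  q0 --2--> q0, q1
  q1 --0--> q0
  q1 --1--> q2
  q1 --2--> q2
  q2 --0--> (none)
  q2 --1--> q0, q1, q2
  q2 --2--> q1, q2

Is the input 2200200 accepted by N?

Start: {q0}
read 2: {q0, q1}
read 2: {q0, q1, q2}
read 0: {q0}
read 0: {q0}
read 2: {q0, q1}
read 0: {q0}
read 0: {q0}
Reachable ∩ accepting = {} — empty.

rejected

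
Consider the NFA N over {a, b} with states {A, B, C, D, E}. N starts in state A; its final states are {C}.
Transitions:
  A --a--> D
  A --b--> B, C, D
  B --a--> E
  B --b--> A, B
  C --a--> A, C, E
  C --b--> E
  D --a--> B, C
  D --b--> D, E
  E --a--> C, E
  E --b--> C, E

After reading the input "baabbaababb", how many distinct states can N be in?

5

Start: {A}
read b: {B, C, D}
read a: {A, B, C, E}
read a: {A, C, D, E}
read b: {B, C, D, E}
read b: {A, B, C, D, E}
read a: {A, B, C, D, E}
read a: {A, B, C, D, E}
read b: {A, B, C, D, E}
read a: {A, B, C, D, E}
read b: {A, B, C, D, E}
read b: {A, B, C, D, E}
Final reachable set {A, B, C, D, E} has 5 states.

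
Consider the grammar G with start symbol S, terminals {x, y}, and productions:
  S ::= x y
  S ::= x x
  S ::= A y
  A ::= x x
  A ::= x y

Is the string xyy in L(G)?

yes

S ⇒ Ay ⇒ xyy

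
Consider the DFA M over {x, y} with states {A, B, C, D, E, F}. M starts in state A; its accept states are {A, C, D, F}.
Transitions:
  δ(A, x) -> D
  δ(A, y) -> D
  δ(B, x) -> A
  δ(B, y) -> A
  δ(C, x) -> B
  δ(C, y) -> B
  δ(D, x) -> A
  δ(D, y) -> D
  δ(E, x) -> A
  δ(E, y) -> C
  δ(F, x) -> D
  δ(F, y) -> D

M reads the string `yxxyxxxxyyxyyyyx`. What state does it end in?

A --y--> D
D --x--> A
A --x--> D
D --y--> D
D --x--> A
A --x--> D
D --x--> A
A --x--> D
D --y--> D
D --y--> D
D --x--> A
A --y--> D
D --y--> D
D --y--> D
D --y--> D
D --x--> A

A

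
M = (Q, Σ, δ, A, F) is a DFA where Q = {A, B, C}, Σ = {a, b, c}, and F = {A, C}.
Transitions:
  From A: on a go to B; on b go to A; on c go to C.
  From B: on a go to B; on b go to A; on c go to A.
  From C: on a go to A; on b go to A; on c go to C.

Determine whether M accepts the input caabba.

rejected

A --c--> C
C --a--> A
A --a--> B
B --b--> A
A --b--> A
A --a--> B
End in state B, which is not an accepting state.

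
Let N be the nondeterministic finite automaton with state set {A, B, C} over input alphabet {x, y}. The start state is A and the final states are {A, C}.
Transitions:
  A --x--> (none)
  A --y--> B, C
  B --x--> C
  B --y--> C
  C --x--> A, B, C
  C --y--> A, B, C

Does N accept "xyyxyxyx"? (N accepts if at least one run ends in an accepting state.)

rejected

Start: {A}
read x: {}
The reachable set is empty and stays empty for the remaining 7 symbols.
Reachable ∩ accepting = {} — empty.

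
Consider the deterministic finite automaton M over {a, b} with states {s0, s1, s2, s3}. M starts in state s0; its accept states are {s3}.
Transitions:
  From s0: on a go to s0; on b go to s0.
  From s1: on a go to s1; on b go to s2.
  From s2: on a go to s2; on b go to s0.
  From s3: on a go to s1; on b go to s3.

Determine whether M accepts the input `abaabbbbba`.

s0 --a--> s0
s0 --b--> s0
s0 --a--> s0
s0 --a--> s0
s0 --b--> s0
s0 --b--> s0
s0 --b--> s0
s0 --b--> s0
s0 --b--> s0
s0 --a--> s0
End in state s0, which is not an accepting state.

rejected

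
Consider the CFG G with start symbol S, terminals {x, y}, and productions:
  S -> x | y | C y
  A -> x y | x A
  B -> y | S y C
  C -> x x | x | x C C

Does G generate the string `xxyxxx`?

no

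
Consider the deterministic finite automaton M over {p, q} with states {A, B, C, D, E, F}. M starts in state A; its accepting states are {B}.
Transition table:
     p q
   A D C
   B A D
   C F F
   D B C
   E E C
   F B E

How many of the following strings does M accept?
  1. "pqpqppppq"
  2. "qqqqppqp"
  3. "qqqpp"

"pqpqppppq": rejected
"qqqqppqp": accepted
"qqqpp": rejected

1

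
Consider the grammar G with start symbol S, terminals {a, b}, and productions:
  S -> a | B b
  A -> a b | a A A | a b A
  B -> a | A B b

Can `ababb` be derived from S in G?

yes

S ⇒ Bb ⇒ ABbb ⇒ abBbb ⇒ ababb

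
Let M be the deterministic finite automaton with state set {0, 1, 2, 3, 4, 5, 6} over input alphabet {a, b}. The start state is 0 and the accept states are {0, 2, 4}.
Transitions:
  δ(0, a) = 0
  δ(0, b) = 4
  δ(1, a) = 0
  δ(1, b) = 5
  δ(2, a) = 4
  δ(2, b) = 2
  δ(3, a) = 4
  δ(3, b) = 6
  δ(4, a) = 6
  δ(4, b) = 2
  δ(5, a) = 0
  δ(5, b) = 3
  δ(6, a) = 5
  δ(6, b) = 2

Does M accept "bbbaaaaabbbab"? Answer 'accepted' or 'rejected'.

0 --b--> 4
4 --b--> 2
2 --b--> 2
2 --a--> 4
4 --a--> 6
6 --a--> 5
5 --a--> 0
0 --a--> 0
0 --b--> 4
4 --b--> 2
2 --b--> 2
2 --a--> 4
4 --b--> 2
End in state 2, which is an accepting state.

accepted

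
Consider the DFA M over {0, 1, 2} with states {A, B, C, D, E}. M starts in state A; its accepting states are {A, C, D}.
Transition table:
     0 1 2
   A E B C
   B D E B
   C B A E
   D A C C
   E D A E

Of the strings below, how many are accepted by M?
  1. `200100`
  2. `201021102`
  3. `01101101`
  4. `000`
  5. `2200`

5

`200100`: accepted
`201021102`: accepted
`01101101`: accepted
`000`: accepted
`2200`: accepted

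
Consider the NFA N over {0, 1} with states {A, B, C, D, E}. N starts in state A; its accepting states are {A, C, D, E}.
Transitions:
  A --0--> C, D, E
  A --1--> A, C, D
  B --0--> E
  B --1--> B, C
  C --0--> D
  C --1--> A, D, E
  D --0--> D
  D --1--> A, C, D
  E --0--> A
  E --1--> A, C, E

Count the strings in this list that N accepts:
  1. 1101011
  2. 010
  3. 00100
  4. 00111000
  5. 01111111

5

1101011: accepted
010: accepted
00100: accepted
00111000: accepted
01111111: accepted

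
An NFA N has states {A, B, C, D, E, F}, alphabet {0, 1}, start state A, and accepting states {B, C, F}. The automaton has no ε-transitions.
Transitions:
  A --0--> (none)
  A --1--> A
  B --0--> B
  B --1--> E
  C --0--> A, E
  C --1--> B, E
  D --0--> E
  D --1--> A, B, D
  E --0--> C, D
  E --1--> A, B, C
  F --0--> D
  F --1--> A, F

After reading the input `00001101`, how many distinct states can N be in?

Start: {A}
read 0: {}
The reachable set is empty and stays empty for the remaining 7 symbols.
Final reachable set {} has 0 states.

0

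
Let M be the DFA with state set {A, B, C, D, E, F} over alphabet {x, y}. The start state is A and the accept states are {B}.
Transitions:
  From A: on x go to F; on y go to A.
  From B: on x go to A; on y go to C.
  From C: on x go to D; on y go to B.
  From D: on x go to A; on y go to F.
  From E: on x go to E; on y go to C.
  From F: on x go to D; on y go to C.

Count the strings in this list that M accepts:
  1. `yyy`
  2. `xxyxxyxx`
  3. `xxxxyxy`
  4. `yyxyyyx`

0

`yyy`: rejected
`xxyxxyxx`: rejected
`xxxxyxy`: rejected
`yyxyyyx`: rejected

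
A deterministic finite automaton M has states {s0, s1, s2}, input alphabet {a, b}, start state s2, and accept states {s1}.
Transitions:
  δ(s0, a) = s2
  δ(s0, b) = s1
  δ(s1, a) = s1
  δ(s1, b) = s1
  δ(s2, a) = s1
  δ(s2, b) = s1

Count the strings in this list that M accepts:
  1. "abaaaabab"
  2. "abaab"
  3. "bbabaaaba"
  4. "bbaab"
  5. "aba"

5

"abaaaabab": accepted
"abaab": accepted
"bbabaaaba": accepted
"bbaab": accepted
"aba": accepted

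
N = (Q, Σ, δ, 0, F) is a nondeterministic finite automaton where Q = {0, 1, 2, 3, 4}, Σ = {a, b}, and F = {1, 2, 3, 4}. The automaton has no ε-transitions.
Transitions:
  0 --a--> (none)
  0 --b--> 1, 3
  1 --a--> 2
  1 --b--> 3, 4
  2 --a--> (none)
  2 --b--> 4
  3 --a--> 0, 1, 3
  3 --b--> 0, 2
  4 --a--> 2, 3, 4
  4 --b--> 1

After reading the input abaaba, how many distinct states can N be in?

0

Start: {0}
read a: {}
The reachable set is empty and stays empty for the remaining 5 symbols.
Final reachable set {} has 0 states.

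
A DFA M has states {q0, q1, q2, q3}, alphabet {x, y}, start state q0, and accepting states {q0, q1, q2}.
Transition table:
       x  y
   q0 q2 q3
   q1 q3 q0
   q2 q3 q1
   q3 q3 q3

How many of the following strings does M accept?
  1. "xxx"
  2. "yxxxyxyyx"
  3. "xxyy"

0

"xxx": rejected
"yxxxyxyyx": rejected
"xxyy": rejected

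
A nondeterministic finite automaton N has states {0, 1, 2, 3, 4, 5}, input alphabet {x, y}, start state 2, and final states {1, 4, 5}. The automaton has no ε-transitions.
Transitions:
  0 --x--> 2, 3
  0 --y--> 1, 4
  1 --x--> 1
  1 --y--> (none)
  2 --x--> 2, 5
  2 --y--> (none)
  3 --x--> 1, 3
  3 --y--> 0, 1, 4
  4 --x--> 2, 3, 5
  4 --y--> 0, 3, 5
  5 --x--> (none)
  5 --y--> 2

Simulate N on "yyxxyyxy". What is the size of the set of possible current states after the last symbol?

0

Start: {2}
read y: {}
The reachable set is empty and stays empty for the remaining 7 symbols.
Final reachable set {} has 0 states.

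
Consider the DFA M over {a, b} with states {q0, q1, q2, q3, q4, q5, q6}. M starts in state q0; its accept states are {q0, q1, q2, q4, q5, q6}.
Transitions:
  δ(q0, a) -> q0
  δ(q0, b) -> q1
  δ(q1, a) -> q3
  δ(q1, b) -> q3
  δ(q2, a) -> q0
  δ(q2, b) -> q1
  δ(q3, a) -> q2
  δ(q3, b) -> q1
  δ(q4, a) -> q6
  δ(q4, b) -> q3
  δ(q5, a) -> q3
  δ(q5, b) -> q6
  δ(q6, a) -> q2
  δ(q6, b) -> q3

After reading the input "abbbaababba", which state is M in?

q0 --a--> q0
q0 --b--> q1
q1 --b--> q3
q3 --b--> q1
q1 --a--> q3
q3 --a--> q2
q2 --b--> q1
q1 --a--> q3
q3 --b--> q1
q1 --b--> q3
q3 --a--> q2

q2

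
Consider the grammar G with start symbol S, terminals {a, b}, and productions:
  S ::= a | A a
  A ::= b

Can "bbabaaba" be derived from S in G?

no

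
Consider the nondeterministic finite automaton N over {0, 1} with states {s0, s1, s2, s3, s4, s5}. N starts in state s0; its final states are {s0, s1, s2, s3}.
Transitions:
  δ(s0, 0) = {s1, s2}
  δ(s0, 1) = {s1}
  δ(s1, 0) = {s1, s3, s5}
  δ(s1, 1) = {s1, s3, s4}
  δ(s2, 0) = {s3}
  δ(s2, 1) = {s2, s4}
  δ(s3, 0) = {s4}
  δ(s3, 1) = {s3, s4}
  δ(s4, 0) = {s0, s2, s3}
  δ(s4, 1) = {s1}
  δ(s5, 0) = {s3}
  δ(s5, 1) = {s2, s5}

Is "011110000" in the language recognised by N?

Start: {s0}
read 0: {s1, s2}
read 1: {s1, s2, s3, s4}
read 1: {s1, s2, s3, s4}
read 1: {s1, s2, s3, s4}
read 1: {s1, s2, s3, s4}
read 0: {s0, s1, s2, s3, s4, s5}
read 0: {s0, s1, s2, s3, s4, s5}
read 0: {s0, s1, s2, s3, s4, s5}
read 0: {s0, s1, s2, s3, s4, s5}
Reachable ∩ accepting = {s0, s1, s2, s3} — nonempty.

accepted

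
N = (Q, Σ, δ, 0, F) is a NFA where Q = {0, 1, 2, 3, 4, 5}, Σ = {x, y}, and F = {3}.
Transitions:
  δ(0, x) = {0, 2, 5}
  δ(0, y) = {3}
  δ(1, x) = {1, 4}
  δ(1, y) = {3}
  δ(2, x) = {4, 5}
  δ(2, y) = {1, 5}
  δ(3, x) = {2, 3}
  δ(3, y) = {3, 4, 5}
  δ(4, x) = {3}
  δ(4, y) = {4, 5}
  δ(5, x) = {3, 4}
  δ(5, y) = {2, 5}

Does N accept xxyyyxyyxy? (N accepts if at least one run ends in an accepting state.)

Start: {0}
read x: {0, 2, 5}
read x: {0, 2, 3, 4, 5}
read y: {1, 2, 3, 4, 5}
read y: {1, 2, 3, 4, 5}
read y: {1, 2, 3, 4, 5}
read x: {1, 2, 3, 4, 5}
read y: {1, 2, 3, 4, 5}
read y: {1, 2, 3, 4, 5}
read x: {1, 2, 3, 4, 5}
read y: {1, 2, 3, 4, 5}
Reachable ∩ accepting = {3} — nonempty.

accepted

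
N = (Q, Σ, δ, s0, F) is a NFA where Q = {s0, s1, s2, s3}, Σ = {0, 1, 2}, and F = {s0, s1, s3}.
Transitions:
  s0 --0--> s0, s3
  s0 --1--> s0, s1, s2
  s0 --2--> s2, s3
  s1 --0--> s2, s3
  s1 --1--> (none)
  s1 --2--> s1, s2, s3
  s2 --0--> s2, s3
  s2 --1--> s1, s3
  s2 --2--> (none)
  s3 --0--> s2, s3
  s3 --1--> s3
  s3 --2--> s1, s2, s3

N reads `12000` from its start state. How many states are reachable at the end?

Start: {s0}
read 1: {s0, s1, s2}
read 2: {s1, s2, s3}
read 0: {s2, s3}
read 0: {s2, s3}
read 0: {s2, s3}
Final reachable set {s2, s3} has 2 states.

2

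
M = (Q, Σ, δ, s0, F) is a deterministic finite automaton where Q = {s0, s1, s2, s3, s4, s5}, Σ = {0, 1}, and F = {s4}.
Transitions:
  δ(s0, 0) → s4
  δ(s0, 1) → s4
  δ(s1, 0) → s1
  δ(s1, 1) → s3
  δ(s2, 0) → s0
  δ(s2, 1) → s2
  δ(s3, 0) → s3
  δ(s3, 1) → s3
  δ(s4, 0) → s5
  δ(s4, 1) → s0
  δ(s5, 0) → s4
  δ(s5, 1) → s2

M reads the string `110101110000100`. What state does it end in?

s0 --1--> s4
s4 --1--> s0
s0 --0--> s4
s4 --1--> s0
s0 --0--> s4
s4 --1--> s0
s0 --1--> s4
s4 --1--> s0
s0 --0--> s4
s4 --0--> s5
s5 --0--> s4
s4 --0--> s5
s5 --1--> s2
s2 --0--> s0
s0 --0--> s4

s4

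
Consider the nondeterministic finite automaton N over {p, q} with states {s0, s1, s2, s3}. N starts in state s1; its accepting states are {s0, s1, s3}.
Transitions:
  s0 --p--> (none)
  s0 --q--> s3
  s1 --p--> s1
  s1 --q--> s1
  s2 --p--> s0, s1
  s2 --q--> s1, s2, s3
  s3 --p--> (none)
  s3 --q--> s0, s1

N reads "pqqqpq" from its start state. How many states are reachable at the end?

Start: {s1}
read p: {s1}
read q: {s1}
read q: {s1}
read q: {s1}
read p: {s1}
read q: {s1}
Final reachable set {s1} has 1 state.

1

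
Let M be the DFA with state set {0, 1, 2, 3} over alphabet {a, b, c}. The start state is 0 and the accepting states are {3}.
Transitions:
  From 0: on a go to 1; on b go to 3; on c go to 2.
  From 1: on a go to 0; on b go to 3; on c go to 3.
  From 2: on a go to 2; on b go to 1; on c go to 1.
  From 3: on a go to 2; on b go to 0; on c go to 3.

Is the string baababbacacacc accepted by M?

rejected

0 --b--> 3
3 --a--> 2
2 --a--> 2
2 --b--> 1
1 --a--> 0
0 --b--> 3
3 --b--> 0
0 --a--> 1
1 --c--> 3
3 --a--> 2
2 --c--> 1
1 --a--> 0
0 --c--> 2
2 --c--> 1
End in state 1, which is not an accepting state.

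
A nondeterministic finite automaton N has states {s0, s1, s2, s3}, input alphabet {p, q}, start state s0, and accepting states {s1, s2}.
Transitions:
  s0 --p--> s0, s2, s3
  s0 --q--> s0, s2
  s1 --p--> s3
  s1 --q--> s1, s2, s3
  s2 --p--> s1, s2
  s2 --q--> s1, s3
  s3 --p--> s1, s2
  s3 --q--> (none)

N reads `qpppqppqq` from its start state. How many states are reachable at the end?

4

Start: {s0}
read q: {s0, s2}
read p: {s0, s1, s2, s3}
read p: {s0, s1, s2, s3}
read p: {s0, s1, s2, s3}
read q: {s0, s1, s2, s3}
read p: {s0, s1, s2, s3}
read p: {s0, s1, s2, s3}
read q: {s0, s1, s2, s3}
read q: {s0, s1, s2, s3}
Final reachable set {s0, s1, s2, s3} has 4 states.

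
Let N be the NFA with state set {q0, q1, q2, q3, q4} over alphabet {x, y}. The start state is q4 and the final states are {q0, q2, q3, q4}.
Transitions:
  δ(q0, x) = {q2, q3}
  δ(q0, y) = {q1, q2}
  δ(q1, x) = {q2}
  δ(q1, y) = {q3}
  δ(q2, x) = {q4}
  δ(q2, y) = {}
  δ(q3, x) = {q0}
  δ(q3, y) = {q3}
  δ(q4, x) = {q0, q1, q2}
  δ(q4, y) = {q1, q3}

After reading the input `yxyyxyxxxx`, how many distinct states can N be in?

Start: {q4}
read y: {q1, q3}
read x: {q0, q2}
read y: {q1, q2}
read y: {q3}
read x: {q0}
read y: {q1, q2}
read x: {q2, q4}
read x: {q0, q1, q2, q4}
read x: {q0, q1, q2, q3, q4}
read x: {q0, q1, q2, q3, q4}
Final reachable set {q0, q1, q2, q3, q4} has 5 states.

5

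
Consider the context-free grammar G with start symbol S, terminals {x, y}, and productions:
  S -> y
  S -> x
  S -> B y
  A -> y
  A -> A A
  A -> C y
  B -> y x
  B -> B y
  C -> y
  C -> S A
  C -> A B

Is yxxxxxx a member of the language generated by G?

no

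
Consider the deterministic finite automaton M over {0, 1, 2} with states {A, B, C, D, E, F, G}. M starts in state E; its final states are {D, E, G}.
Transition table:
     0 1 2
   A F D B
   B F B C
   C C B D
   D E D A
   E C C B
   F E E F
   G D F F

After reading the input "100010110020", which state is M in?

E --1--> C
C --0--> C
C --0--> C
C --0--> C
C --1--> B
B --0--> F
F --1--> E
E --1--> C
C --0--> C
C --0--> C
C --2--> D
D --0--> E

E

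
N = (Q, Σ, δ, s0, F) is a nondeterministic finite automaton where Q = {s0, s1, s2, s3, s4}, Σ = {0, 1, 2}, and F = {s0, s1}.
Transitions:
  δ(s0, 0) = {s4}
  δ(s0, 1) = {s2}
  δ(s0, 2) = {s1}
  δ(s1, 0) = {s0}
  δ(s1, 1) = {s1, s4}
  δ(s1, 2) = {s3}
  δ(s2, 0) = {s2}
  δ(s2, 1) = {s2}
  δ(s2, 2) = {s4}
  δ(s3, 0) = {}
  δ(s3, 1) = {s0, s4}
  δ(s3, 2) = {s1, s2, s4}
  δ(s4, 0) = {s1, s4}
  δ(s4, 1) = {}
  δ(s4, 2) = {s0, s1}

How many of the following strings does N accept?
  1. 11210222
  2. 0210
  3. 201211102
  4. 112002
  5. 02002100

11210222: rejected
0210: accepted
201211102: rejected
112002: accepted
02002100: accepted

3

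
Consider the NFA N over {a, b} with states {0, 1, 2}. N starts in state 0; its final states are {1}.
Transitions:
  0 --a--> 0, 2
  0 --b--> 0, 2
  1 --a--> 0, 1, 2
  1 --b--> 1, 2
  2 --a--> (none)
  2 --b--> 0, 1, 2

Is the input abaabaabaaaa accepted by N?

accepted

Start: {0}
read a: {0, 2}
read b: {0, 1, 2}
read a: {0, 1, 2}
read a: {0, 1, 2}
read b: {0, 1, 2}
read a: {0, 1, 2}
read a: {0, 1, 2}
read b: {0, 1, 2}
read a: {0, 1, 2}
read a: {0, 1, 2}
read a: {0, 1, 2}
read a: {0, 1, 2}
Reachable ∩ accepting = {1} — nonempty.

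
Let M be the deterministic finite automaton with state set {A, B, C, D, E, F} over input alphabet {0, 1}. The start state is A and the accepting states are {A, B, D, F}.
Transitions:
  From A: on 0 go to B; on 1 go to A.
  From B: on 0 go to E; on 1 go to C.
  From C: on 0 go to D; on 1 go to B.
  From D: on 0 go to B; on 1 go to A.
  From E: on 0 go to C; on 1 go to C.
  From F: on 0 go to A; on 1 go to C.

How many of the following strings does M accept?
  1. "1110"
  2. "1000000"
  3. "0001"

2

"1110": accepted
"1000000": rejected
"0001": accepted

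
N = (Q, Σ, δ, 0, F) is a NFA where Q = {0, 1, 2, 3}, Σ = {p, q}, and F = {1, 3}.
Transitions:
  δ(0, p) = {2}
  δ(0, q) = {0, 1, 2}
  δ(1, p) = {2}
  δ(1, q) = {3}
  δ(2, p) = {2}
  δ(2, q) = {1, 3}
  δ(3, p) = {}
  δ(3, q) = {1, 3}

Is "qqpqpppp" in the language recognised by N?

rejected

Start: {0}
read q: {0, 1, 2}
read q: {0, 1, 2, 3}
read p: {2}
read q: {1, 3}
read p: {2}
read p: {2}
read p: {2}
read p: {2}
Reachable ∩ accepting = {} — empty.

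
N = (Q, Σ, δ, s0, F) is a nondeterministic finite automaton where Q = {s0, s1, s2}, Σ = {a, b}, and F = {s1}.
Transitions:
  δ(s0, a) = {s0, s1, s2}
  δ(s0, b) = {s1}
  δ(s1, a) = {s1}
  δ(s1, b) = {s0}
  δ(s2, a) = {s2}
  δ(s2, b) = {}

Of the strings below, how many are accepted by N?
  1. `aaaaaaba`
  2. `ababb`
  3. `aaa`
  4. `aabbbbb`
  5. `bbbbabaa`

`aaaaaaba`: accepted
`ababb`: accepted
`aaa`: accepted
`aabbbbb`: accepted
`bbbbabaa`: accepted

5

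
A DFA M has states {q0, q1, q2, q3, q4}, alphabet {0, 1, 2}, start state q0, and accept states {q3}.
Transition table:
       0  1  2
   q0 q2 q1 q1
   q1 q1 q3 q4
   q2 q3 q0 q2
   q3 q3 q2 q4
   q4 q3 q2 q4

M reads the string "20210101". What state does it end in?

q0 --2--> q1
q1 --0--> q1
q1 --2--> q4
q4 --1--> q2
q2 --0--> q3
q3 --1--> q2
q2 --0--> q3
q3 --1--> q2

q2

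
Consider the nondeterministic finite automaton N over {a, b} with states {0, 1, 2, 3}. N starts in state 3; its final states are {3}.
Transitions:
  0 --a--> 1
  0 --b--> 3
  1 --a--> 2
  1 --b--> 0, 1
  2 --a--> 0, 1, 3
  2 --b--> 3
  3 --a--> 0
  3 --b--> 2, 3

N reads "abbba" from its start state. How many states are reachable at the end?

3

Start: {3}
read a: {0}
read b: {3}
read b: {2, 3}
read b: {2, 3}
read a: {0, 1, 3}
Final reachable set {0, 1, 3} has 3 states.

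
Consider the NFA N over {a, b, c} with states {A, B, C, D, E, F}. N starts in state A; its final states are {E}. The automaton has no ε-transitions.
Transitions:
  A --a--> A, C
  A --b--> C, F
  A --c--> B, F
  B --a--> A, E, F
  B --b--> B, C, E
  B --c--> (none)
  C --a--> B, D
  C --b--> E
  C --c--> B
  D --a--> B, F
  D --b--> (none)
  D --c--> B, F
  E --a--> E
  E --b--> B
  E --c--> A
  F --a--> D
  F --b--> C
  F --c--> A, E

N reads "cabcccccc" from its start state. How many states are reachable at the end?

4

Start: {A}
read c: {B, F}
read a: {A, D, E, F}
read b: {B, C, F}
read c: {A, B, E}
read c: {A, B, F}
read c: {A, B, E, F}
read c: {A, B, E, F}
read c: {A, B, E, F}
read c: {A, B, E, F}
Final reachable set {A, B, E, F} has 4 states.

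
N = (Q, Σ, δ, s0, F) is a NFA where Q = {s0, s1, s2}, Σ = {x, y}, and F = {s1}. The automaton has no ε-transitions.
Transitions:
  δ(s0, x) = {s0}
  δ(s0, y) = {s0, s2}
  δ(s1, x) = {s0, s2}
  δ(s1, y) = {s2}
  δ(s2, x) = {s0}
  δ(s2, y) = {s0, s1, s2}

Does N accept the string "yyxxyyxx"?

rejected

Start: {s0}
read y: {s0, s2}
read y: {s0, s1, s2}
read x: {s0, s2}
read x: {s0}
read y: {s0, s2}
read y: {s0, s1, s2}
read x: {s0, s2}
read x: {s0}
Reachable ∩ accepting = {} — empty.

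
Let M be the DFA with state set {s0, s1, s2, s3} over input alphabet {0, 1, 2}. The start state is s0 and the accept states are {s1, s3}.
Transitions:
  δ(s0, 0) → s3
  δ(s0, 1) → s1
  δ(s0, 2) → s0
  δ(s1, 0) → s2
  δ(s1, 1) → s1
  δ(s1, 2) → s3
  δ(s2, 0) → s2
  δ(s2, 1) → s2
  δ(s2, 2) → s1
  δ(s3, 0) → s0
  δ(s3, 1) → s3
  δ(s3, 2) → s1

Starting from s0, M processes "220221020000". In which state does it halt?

s0 --2--> s0
s0 --2--> s0
s0 --0--> s3
s3 --2--> s1
s1 --2--> s3
s3 --1--> s3
s3 --0--> s0
s0 --2--> s0
s0 --0--> s3
s3 --0--> s0
s0 --0--> s3
s3 --0--> s0

s0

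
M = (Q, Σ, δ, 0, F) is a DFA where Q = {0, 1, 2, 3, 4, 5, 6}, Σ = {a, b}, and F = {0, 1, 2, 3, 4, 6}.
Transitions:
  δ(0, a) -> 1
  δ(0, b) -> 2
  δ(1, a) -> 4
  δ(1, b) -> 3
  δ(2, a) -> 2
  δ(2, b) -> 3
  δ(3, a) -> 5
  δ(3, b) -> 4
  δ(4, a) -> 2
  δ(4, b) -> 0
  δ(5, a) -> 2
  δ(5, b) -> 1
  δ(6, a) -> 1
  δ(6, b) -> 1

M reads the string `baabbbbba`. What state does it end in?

5

0 --b--> 2
2 --a--> 2
2 --a--> 2
2 --b--> 3
3 --b--> 4
4 --b--> 0
0 --b--> 2
2 --b--> 3
3 --a--> 5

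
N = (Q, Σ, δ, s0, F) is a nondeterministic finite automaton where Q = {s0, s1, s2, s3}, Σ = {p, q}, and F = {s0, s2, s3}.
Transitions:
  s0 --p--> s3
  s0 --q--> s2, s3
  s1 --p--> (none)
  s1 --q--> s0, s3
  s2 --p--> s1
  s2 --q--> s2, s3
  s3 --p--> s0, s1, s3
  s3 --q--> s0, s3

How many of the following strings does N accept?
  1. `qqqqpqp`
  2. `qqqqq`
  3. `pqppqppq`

`qqqqpqp`: accepted
`qqqqq`: accepted
`pqppqppq`: accepted

3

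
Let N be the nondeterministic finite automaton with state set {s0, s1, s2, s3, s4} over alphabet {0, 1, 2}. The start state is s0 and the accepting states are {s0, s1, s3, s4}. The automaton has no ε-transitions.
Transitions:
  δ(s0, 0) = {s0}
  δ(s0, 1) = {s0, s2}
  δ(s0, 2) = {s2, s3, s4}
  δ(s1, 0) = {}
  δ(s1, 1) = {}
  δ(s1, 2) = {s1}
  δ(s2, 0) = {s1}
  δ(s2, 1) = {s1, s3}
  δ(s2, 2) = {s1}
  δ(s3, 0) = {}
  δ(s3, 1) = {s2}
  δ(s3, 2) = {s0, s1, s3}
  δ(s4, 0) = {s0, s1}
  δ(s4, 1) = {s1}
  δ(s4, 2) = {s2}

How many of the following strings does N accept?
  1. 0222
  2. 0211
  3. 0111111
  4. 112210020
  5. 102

5

0222: accepted
0211: accepted
0111111: accepted
112210020: accepted
102: accepted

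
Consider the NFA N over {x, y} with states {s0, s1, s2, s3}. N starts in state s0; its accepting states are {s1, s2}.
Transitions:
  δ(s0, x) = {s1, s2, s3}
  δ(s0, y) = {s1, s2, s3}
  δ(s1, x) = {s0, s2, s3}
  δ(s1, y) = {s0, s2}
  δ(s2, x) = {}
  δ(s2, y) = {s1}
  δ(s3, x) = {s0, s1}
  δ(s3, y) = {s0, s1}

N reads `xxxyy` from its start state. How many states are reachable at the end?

Start: {s0}
read x: {s1, s2, s3}
read x: {s0, s1, s2, s3}
read x: {s0, s1, s2, s3}
read y: {s0, s1, s2, s3}
read y: {s0, s1, s2, s3}
Final reachable set {s0, s1, s2, s3} has 4 states.

4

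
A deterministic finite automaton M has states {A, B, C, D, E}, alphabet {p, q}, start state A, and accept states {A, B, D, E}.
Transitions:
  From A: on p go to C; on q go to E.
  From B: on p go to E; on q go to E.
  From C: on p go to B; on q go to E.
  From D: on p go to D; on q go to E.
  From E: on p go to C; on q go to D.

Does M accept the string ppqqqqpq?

accepted

A --p--> C
C --p--> B
B --q--> E
E --q--> D
D --q--> E
E --q--> D
D --p--> D
D --q--> E
End in state E, which is an accepting state.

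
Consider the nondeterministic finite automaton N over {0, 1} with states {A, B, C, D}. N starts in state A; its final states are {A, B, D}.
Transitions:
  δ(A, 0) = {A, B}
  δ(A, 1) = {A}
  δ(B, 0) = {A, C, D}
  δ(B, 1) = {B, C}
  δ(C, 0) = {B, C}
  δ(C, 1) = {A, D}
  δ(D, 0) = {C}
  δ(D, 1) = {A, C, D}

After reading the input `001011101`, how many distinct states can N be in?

4

Start: {A}
read 0: {A, B}
read 0: {A, B, C, D}
read 1: {A, B, C, D}
read 0: {A, B, C, D}
read 1: {A, B, C, D}
read 1: {A, B, C, D}
read 1: {A, B, C, D}
read 0: {A, B, C, D}
read 1: {A, B, C, D}
Final reachable set {A, B, C, D} has 4 states.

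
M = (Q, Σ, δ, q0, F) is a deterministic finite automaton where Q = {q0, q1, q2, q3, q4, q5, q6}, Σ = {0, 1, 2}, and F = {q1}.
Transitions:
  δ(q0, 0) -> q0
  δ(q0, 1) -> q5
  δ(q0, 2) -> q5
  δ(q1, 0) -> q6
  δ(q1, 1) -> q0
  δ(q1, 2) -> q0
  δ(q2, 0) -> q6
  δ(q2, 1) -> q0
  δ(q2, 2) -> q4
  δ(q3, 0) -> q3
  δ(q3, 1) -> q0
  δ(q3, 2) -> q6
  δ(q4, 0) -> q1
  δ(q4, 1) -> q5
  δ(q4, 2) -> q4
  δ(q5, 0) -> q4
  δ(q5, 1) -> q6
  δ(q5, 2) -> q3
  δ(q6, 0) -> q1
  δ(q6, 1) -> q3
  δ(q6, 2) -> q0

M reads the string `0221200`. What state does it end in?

q0 --0--> q0
q0 --2--> q5
q5 --2--> q3
q3 --1--> q0
q0 --2--> q5
q5 --0--> q4
q4 --0--> q1

q1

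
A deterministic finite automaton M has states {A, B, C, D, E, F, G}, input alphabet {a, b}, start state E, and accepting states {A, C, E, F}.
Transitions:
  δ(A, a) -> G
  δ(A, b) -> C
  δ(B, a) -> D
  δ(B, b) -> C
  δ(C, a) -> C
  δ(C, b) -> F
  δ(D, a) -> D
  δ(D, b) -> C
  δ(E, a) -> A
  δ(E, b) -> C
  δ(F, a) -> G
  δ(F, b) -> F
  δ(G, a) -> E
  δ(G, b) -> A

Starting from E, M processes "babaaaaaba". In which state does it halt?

E --b--> C
C --a--> C
C --b--> F
F --a--> G
G --a--> E
E --a--> A
A --a--> G
G --a--> E
E --b--> C
C --a--> C

C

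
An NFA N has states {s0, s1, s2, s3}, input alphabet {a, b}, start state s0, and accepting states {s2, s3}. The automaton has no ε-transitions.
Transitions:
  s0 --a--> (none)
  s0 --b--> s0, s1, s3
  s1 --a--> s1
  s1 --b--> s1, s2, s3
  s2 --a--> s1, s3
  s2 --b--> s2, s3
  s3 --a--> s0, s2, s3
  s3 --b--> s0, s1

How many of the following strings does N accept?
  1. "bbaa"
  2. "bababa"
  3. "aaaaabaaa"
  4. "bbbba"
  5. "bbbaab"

4

"bbaa": accepted
"bababa": accepted
"aaaaabaaa": rejected
"bbbba": accepted
"bbbaab": accepted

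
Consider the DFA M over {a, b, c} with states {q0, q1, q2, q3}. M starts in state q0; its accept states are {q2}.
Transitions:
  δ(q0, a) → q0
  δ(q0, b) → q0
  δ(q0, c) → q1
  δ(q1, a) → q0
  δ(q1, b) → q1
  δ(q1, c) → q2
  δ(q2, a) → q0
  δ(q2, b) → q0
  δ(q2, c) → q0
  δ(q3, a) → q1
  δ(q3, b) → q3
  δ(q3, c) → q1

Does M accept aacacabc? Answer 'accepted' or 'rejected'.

rejected

q0 --a--> q0
q0 --a--> q0
q0 --c--> q1
q1 --a--> q0
q0 --c--> q1
q1 --a--> q0
q0 --b--> q0
q0 --c--> q1
End in state q1, which is not an accepting state.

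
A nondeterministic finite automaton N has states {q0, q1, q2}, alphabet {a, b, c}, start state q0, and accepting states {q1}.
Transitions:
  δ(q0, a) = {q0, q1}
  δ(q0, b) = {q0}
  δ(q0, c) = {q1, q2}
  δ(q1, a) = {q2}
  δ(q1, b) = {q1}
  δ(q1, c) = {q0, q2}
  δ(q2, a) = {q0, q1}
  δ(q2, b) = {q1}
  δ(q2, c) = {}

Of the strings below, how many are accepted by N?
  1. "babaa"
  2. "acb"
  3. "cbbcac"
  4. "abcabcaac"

4

"babaa": accepted
"acb": accepted
"cbbcac": accepted
"abcabcaac": accepted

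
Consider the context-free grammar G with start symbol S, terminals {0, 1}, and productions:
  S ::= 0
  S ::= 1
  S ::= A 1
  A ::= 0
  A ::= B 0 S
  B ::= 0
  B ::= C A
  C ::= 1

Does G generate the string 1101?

no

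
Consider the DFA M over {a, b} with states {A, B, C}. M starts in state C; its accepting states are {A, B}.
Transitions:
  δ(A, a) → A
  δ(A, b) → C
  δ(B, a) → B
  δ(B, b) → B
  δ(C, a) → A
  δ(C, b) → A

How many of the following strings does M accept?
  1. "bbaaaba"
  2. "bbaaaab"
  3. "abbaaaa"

"bbaaaba": accepted
"bbaaaab": rejected
"abbaaaa": accepted

2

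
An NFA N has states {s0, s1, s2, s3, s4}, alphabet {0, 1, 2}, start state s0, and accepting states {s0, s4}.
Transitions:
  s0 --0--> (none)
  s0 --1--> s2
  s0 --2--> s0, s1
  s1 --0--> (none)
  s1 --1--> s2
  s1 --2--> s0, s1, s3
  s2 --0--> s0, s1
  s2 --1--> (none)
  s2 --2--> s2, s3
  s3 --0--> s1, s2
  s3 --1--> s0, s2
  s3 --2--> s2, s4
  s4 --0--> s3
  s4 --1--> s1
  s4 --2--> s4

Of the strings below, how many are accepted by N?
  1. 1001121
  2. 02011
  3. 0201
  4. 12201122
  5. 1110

1

1001121: rejected
02011: rejected
0201: rejected
12201122: accepted
1110: rejected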